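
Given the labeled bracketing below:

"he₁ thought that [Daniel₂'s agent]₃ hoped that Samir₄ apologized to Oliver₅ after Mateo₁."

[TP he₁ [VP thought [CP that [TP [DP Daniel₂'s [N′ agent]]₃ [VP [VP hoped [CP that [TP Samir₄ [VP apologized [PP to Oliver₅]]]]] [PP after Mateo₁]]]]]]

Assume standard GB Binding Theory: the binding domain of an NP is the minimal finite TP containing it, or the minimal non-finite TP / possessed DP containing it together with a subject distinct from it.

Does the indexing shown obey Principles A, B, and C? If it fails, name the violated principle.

Principle C

The two coindexed NPs are *he₁* and *Mateo₁*.
*Mateo₁* is an R-expression. Principle C requires it to be free everywhere.
*he₁* c-commands it and carries the same index.
The R-expression is bound → Principle C violation.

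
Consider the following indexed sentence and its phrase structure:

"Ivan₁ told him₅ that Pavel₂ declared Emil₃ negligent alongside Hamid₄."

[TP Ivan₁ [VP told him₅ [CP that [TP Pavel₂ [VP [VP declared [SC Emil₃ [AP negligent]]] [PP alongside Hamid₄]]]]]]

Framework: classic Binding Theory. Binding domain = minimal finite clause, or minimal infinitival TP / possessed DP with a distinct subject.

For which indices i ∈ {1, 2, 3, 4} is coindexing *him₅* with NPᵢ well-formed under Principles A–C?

*him* is a pronoun, so Principle B applies: it must be free in its binding domain.
Binding domain of *him₅*: the matrix TP, whose subject is Ivan₁.
*Ivan₁* c-commands the pronoun within its binding domain → coindexation would violate Principle B.
*Pavel₂*: the pronoun c-commands this R-expression → coindexation would violate Principle C on *Pavel₂*.
*Emil₃*: the pronoun c-commands this R-expression → coindexation would violate Principle C on *Emil₃*.
*Hamid₄*: the pronoun c-commands this R-expression → coindexation would violate Principle C on *Hamid₄*.

none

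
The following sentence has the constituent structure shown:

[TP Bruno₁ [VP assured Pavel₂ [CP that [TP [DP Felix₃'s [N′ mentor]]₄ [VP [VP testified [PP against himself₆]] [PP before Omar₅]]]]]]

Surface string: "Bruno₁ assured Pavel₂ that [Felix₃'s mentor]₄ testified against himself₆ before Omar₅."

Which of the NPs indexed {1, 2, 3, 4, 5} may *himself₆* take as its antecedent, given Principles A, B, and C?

*himself* is an anaphor, so Principle A applies: it must be bound in its binding domain.
Binding domain of *himself₆*: the embedded TP, whose subject is [Felix₃'s mentor]₄.
*Bruno₁* c-commands the anaphor but is outside its binding domain → cannot satisfy Principle A.
*Pavel₂* c-commands the anaphor but is outside its binding domain → cannot satisfy Principle A.
*Felix₃* does not c-command the anaphor → cannot bind it.
*[Felix₃'s mentor]₄* c-commands the anaphor within its binding domain → licit binder.
*Omar₅* does not c-command the anaphor → cannot bind it.

{4}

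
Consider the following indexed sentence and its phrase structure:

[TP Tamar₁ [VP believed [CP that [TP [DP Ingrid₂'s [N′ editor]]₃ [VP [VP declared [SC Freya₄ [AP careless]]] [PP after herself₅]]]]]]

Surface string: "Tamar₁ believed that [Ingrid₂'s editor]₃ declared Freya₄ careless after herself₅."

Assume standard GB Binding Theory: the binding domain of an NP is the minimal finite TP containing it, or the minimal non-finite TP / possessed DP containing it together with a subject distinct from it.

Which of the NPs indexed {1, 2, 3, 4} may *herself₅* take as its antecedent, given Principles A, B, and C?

{3}

*herself* is an anaphor, so Principle A applies: it must be bound in its binding domain.
Binding domain of *herself₅*: the embedded TP, whose subject is [Ingrid₂'s editor]₃.
*Tamar₁* c-commands the anaphor but is outside its binding domain → cannot satisfy Principle A.
*Ingrid₂* does not c-command the anaphor → cannot bind it.
*[Ingrid₂'s editor]₃* c-commands the anaphor within its binding domain → licit binder.
*Freya₄* does not c-command the anaphor → cannot bind it.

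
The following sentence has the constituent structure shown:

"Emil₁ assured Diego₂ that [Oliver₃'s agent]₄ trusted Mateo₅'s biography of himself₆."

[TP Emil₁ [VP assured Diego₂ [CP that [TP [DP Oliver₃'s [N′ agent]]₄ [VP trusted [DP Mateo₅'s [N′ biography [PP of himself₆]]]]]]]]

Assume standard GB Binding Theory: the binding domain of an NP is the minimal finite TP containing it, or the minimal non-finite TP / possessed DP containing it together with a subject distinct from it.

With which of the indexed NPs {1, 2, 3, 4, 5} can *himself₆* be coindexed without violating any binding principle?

*himself* is an anaphor, so Principle A applies: it must be bound in its binding domain.
Binding domain of *himself₆*: the possessed DP, whose subject is Mateo₅.
*Emil₁* c-commands the anaphor but is outside its binding domain → cannot satisfy Principle A.
*Diego₂* c-commands the anaphor but is outside its binding domain → cannot satisfy Principle A.
*Oliver₃* does not c-command the anaphor → cannot bind it.
*[Oliver₃'s agent]₄* c-commands the anaphor but is outside its binding domain → cannot satisfy Principle A.
*Mateo₅* c-commands the anaphor within its binding domain → licit binder.

{5}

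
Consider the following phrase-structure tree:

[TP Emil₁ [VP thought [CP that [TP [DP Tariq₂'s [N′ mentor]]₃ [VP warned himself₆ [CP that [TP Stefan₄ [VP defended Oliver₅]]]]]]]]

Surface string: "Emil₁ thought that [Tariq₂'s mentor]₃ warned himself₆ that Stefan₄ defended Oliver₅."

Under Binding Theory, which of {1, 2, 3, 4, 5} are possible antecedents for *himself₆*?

*himself* is an anaphor, so Principle A applies: it must be bound in its binding domain.
Binding domain of *himself₆*: the embedded TP, whose subject is [Tariq₂'s mentor]₃.
*Emil₁* c-commands the anaphor but is outside its binding domain → cannot satisfy Principle A.
*Tariq₂* does not c-command the anaphor → cannot bind it.
*[Tariq₂'s mentor]₃* c-commands the anaphor within its binding domain → licit binder.
*Stefan₄* does not c-command the anaphor → cannot bind it.
*Oliver₅* does not c-command the anaphor → cannot bind it.

{3}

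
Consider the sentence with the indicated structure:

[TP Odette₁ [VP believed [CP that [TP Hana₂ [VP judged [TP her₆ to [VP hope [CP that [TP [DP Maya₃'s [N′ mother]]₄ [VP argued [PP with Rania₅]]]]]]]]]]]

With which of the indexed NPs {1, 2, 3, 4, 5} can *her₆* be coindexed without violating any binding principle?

{1}

*her* is a pronoun, so Principle B applies: it must be free in its binding domain.
Binding domain of *her₆*: the embedded TP, whose subject is Hana₂.
*Odette₁* c-commands the pronoun but from outside its binding domain, and is not c-commanded by it → coindexation permitted.
*Hana₂* c-commands the pronoun within its binding domain → coindexation would violate Principle B.
*Maya₃*: the pronoun c-commands this R-expression → coindexation would violate Principle C on *Maya₃*.
*[Maya₃'s mother]₄*: the pronoun c-commands this R-expression → coindexation would violate Principle C on *[Maya₃'s mother]₄*.
*Rania₅*: the pronoun c-commands this R-expression → coindexation would violate Principle C on *Rania₅*.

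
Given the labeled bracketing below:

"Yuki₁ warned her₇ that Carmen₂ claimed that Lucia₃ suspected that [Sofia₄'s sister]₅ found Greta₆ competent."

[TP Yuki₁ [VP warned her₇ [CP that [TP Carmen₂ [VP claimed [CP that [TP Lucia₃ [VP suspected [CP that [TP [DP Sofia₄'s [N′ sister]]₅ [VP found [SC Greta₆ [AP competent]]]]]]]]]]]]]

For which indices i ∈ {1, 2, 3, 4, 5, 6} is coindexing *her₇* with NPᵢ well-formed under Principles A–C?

*her* is a pronoun, so Principle B applies: it must be free in its binding domain.
Binding domain of *her₇*: the matrix TP, whose subject is Yuki₁.
*Yuki₁* c-commands the pronoun within its binding domain → coindexation would violate Principle B.
*Carmen₂*: the pronoun c-commands this R-expression → coindexation would violate Principle C on *Carmen₂*.
*Lucia₃*: the pronoun c-commands this R-expression → coindexation would violate Principle C on *Lucia₃*.
*Sofia₄*: the pronoun c-commands this R-expression → coindexation would violate Principle C on *Sofia₄*.
*[Sofia₄'s sister]₅*: the pronoun c-commands this R-expression → coindexation would violate Principle C on *[Sofia₄'s sister]₅*.
*Greta₆*: the pronoun c-commands this R-expression → coindexation would violate Principle C on *Greta₆*.

none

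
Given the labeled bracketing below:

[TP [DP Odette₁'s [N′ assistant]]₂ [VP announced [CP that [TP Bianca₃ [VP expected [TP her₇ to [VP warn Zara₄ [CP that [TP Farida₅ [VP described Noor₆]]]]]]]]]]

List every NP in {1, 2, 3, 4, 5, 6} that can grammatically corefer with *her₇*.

{1, 2}

*her* is a pronoun, so Principle B applies: it must be free in its binding domain.
Binding domain of *her₇*: the embedded TP, whose subject is Bianca₃.
*Odette₁* and the pronoun do not c-command one another → neither Principle B nor Principle C is at stake; coindexation permitted.
*[Odette₁'s assistant]₂* c-commands the pronoun but from outside its binding domain, and is not c-commanded by it → coindexation permitted.
*Bianca₃* c-commands the pronoun within its binding domain → coindexation would violate Principle B.
*Zara₄*: the pronoun c-commands this R-expression → coindexation would violate Principle C on *Zara₄*.
*Farida₅*: the pronoun c-commands this R-expression → coindexation would violate Principle C on *Farida₅*.
*Noor₆*: the pronoun c-commands this R-expression → coindexation would violate Principle C on *Noor₆*.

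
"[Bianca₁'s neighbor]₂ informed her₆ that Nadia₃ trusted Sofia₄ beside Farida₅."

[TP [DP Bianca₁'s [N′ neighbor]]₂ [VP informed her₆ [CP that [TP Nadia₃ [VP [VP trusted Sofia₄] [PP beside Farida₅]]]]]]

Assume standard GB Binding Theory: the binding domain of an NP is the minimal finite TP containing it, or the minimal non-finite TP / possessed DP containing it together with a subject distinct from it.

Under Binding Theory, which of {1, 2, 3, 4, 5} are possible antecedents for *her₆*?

*her* is a pronoun, so Principle B applies: it must be free in its binding domain.
Binding domain of *her₆*: the matrix TP, whose subject is [Bianca₁'s neighbor]₂.
*Bianca₁* and the pronoun do not c-command one another → neither Principle B nor Principle C is at stake; coindexation permitted.
*[Bianca₁'s neighbor]₂* c-commands the pronoun within its binding domain → coindexation would violate Principle B.
*Nadia₃*: the pronoun c-commands this R-expression → coindexation would violate Principle C on *Nadia₃*.
*Sofia₄*: the pronoun c-commands this R-expression → coindexation would violate Principle C on *Sofia₄*.
*Farida₅*: the pronoun c-commands this R-expression → coindexation would violate Principle C on *Farida₅*.

{1}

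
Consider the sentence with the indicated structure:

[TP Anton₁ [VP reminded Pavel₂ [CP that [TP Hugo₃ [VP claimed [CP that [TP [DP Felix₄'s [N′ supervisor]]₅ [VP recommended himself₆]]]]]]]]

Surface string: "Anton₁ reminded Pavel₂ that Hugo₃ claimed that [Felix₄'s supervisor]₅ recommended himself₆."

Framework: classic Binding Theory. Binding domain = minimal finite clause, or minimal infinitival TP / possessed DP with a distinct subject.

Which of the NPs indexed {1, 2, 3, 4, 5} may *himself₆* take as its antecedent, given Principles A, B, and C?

{5}

*himself* is an anaphor, so Principle A applies: it must be bound in its binding domain.
Binding domain of *himself₆*: the embedded TP, whose subject is [Felix₄'s supervisor]₅.
*Anton₁* c-commands the anaphor but is outside its binding domain → cannot satisfy Principle A.
*Pavel₂* c-commands the anaphor but is outside its binding domain → cannot satisfy Principle A.
*Hugo₃* c-commands the anaphor but is outside its binding domain → cannot satisfy Principle A.
*Felix₄* does not c-command the anaphor → cannot bind it.
*[Felix₄'s supervisor]₅* c-commands the anaphor within its binding domain → licit binder.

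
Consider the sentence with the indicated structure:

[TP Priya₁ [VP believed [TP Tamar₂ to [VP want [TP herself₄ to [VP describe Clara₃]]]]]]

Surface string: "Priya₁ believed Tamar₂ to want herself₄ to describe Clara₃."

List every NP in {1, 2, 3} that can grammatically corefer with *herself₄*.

*herself* is an anaphor, so Principle A applies: it must be bound in its binding domain.
Binding domain of *herself₄*: the embedded TP, whose subject is Tamar₂.
*Priya₁* c-commands the anaphor but is outside its binding domain → cannot satisfy Principle A.
*Tamar₂* c-commands the anaphor within its binding domain → licit binder.
*Clara₃* does not c-command the anaphor → cannot bind it.

{2}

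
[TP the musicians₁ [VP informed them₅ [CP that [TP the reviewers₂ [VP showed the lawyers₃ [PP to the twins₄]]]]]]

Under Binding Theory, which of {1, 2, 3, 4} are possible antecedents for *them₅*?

*them* is a pronoun, so Principle B applies: it must be free in its binding domain.
Binding domain of *them₅*: the matrix TP, whose subject is the musicians₁.
*the musicians₁* c-commands the pronoun within its binding domain → coindexation would violate Principle B.
*the reviewers₂*: the pronoun c-commands this R-expression → coindexation would violate Principle C on *the reviewers₂*.
*the lawyers₃*: the pronoun c-commands this R-expression → coindexation would violate Principle C on *the lawyers₃*.
*the twins₄*: the pronoun c-commands this R-expression → coindexation would violate Principle C on *the twins₄*.

none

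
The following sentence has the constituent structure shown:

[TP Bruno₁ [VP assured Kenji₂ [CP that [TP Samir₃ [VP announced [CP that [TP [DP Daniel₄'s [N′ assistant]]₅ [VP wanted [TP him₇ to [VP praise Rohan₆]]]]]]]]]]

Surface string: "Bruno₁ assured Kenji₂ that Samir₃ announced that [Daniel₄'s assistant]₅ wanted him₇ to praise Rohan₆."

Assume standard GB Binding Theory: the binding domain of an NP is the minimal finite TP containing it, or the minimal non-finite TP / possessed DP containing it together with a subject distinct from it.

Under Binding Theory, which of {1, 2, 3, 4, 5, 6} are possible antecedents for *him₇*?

*him* is a pronoun, so Principle B applies: it must be free in its binding domain.
Binding domain of *him₇*: the embedded TP, whose subject is [Daniel₄'s assistant]₅.
*Bruno₁* c-commands the pronoun but from outside its binding domain, and is not c-commanded by it → coindexation permitted.
*Kenji₂* c-commands the pronoun but from outside its binding domain, and is not c-commanded by it → coindexation permitted.
*Samir₃* c-commands the pronoun but from outside its binding domain, and is not c-commanded by it → coindexation permitted.
*Daniel₄* and the pronoun do not c-command one another → neither Principle B nor Principle C is at stake; coindexation permitted.
*[Daniel₄'s assistant]₅* c-commands the pronoun within its binding domain → coindexation would violate Principle B.
*Rohan₆*: the pronoun c-commands this R-expression → coindexation would violate Principle C on *Rohan₆*.

{1, 2, 3, 4}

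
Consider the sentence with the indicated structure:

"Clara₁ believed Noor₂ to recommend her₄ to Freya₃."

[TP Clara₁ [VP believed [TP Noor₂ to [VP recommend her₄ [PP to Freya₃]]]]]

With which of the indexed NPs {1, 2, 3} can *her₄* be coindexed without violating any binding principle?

*her* is a pronoun, so Principle B applies: it must be free in its binding domain.
Binding domain of *her₄*: the embedded TP, whose subject is Noor₂.
*Clara₁* c-commands the pronoun but from outside its binding domain, and is not c-commanded by it → coindexation permitted.
*Noor₂* c-commands the pronoun within its binding domain → coindexation would violate Principle B.
*Freya₃*: the pronoun c-commands this R-expression → coindexation would violate Principle C on *Freya₃*.

{1}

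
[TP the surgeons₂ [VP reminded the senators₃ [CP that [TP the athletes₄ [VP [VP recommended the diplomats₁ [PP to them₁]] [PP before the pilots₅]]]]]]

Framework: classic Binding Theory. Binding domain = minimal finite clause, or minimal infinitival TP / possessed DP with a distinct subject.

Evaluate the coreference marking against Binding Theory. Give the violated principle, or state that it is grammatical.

Principle B

The two coindexed NPs are *the diplomats₁* and *them₁*.
*them₁* is a pronoun. Its binding domain is the embedded TP, whose subject is the athletes₄.
*the diplomats₁* c-commands it within that domain and carries the same index.
The pronoun is locally bound → Principle B violation.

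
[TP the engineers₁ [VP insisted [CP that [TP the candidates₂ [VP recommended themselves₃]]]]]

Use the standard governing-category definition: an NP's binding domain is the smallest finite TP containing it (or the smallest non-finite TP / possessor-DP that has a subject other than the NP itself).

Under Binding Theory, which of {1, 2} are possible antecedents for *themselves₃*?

*themselves* is an anaphor, so Principle A applies: it must be bound in its binding domain.
Binding domain of *themselves₃*: the embedded TP, whose subject is the candidates₂.
*the engineers₁* c-commands the anaphor but is outside its binding domain → cannot satisfy Principle A.
*the candidates₂* c-commands the anaphor within its binding domain → licit binder.

{2}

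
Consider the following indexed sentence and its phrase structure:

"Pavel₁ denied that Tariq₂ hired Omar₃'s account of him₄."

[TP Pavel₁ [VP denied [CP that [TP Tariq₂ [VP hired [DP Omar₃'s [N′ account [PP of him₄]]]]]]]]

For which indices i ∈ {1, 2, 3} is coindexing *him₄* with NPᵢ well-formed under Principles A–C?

{1, 2}

*him* is a pronoun, so Principle B applies: it must be free in its binding domain.
Binding domain of *him₄*: the possessed DP, whose subject is Omar₃.
*Pavel₁* c-commands the pronoun but from outside its binding domain, and is not c-commanded by it → coindexation permitted.
*Tariq₂* c-commands the pronoun but from outside its binding domain, and is not c-commanded by it → coindexation permitted.
*Omar₃* c-commands the pronoun within its binding domain → coindexation would violate Principle B.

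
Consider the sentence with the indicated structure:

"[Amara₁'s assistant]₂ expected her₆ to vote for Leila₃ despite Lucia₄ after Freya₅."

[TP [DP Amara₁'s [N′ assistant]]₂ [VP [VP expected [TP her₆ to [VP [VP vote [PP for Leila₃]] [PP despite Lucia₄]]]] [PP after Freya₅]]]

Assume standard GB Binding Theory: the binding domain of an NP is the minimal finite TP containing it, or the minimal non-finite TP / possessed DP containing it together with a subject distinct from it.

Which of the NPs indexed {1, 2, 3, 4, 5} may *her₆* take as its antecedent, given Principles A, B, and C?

*her* is a pronoun, so Principle B applies: it must be free in its binding domain.
Binding domain of *her₆*: the matrix TP, whose subject is [Amara₁'s assistant]₂.
*Amara₁* and the pronoun do not c-command one another → neither Principle B nor Principle C is at stake; coindexation permitted.
*[Amara₁'s assistant]₂* c-commands the pronoun within its binding domain → coindexation would violate Principle B.
*Leila₃*: the pronoun c-commands this R-expression → coindexation would violate Principle C on *Leila₃*.
*Lucia₄*: the pronoun c-commands this R-expression → coindexation would violate Principle C on *Lucia₄*.
*Freya₅* and the pronoun do not c-command one another → neither Principle B nor Principle C is at stake; coindexation permitted.

{1, 5}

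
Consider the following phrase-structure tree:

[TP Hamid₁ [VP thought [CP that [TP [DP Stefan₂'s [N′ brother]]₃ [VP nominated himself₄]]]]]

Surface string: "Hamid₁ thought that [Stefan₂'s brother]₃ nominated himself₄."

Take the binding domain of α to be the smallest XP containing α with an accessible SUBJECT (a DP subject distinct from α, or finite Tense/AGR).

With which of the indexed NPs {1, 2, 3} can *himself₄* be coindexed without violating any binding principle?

*himself* is an anaphor, so Principle A applies: it must be bound in its binding domain.
Binding domain of *himself₄*: the embedded TP, whose subject is [Stefan₂'s brother]₃.
*Hamid₁* c-commands the anaphor but is outside its binding domain → cannot satisfy Principle A.
*Stefan₂* does not c-command the anaphor → cannot bind it.
*[Stefan₂'s brother]₃* c-commands the anaphor within its binding domain → licit binder.

{3}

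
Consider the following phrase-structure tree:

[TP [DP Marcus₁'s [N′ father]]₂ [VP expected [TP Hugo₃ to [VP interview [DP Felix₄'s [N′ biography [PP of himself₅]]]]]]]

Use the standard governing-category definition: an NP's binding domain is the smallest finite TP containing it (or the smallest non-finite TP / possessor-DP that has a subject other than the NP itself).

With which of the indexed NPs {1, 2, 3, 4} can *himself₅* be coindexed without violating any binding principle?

{4}

*himself* is an anaphor, so Principle A applies: it must be bound in its binding domain.
Binding domain of *himself₅*: the possessed DP, whose subject is Felix₄.
*Marcus₁* does not c-command the anaphor → cannot bind it.
*[Marcus₁'s father]₂* c-commands the anaphor but is outside its binding domain → cannot satisfy Principle A.
*Hugo₃* c-commands the anaphor but is outside its binding domain → cannot satisfy Principle A.
*Felix₄* c-commands the anaphor within its binding domain → licit binder.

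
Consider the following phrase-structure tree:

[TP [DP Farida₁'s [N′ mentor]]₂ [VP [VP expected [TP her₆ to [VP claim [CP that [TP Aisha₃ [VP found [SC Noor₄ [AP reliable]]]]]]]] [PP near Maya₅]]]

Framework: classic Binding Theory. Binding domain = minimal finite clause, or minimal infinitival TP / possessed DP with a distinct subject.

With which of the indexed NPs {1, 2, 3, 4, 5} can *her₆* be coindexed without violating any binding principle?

{1, 5}

*her* is a pronoun, so Principle B applies: it must be free in its binding domain.
Binding domain of *her₆*: the matrix TP, whose subject is [Farida₁'s mentor]₂.
*Farida₁* and the pronoun do not c-command one another → neither Principle B nor Principle C is at stake; coindexation permitted.
*[Farida₁'s mentor]₂* c-commands the pronoun within its binding domain → coindexation would violate Principle B.
*Aisha₃*: the pronoun c-commands this R-expression → coindexation would violate Principle C on *Aisha₃*.
*Noor₄*: the pronoun c-commands this R-expression → coindexation would violate Principle C on *Noor₄*.
*Maya₅* and the pronoun do not c-command one another → neither Principle B nor Principle C is at stake; coindexation permitted.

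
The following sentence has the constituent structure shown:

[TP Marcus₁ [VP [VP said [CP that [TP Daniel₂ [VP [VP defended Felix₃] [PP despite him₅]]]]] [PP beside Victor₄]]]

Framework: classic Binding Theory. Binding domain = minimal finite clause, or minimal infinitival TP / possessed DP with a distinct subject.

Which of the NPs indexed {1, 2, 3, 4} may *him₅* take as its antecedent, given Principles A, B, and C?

*him* is a pronoun, so Principle B applies: it must be free in its binding domain.
Binding domain of *him₅*: the embedded TP, whose subject is Daniel₂.
*Marcus₁* c-commands the pronoun but from outside its binding domain, and is not c-commanded by it → coindexation permitted.
*Daniel₂* c-commands the pronoun within its binding domain → coindexation would violate Principle B.
*Felix₃* and the pronoun do not c-command one another → neither Principle B nor Principle C is at stake; coindexation permitted.
*Victor₄* and the pronoun do not c-command one another → neither Principle B nor Principle C is at stake; coindexation permitted.

{1, 3, 4}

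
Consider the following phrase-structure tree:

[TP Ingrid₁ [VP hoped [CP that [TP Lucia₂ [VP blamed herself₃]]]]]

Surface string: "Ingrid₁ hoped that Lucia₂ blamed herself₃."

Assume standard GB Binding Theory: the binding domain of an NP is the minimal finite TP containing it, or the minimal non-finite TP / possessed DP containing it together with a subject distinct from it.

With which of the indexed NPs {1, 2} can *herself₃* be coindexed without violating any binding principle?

{2}

*herself* is an anaphor, so Principle A applies: it must be bound in its binding domain.
Binding domain of *herself₃*: the embedded TP, whose subject is Lucia₂.
*Ingrid₁* c-commands the anaphor but is outside its binding domain → cannot satisfy Principle A.
*Lucia₂* c-commands the anaphor within its binding domain → licit binder.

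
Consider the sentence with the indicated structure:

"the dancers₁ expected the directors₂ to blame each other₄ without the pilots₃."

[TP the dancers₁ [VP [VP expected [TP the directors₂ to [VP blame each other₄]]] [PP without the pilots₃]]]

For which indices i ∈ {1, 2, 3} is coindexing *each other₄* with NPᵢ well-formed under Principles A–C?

*each other* is an anaphor, so Principle A applies: it must be bound in its binding domain.
Binding domain of *each other₄*: the embedded TP, whose subject is the directors₂.
*the dancers₁* c-commands the anaphor but is outside its binding domain → cannot satisfy Principle A.
*the directors₂* c-commands the anaphor within its binding domain → licit binder.
*the pilots₃* does not c-command the anaphor → cannot bind it.

{2}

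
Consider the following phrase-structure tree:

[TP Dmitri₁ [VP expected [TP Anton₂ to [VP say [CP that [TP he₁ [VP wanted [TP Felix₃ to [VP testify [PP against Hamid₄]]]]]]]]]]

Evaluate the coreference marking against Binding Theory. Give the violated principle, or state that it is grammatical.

grammatical

The two coindexed NPs are *Dmitri₁* and *he₁*.
*he₁* is a pronoun; nothing c-commands it within its binding domain (the embedded TP.), so Principle B holds trivially.
*Dmitri₁* is an R-expression; *he₁* does not c-command it, and no other NP shares its index, so Principle C is satisfied.
All principles are respected.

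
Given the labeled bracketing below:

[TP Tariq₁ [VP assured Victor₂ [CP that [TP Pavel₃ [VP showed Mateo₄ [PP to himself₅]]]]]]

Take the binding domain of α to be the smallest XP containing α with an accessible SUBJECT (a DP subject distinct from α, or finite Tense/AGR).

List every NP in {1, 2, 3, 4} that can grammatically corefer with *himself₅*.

*himself* is an anaphor, so Principle A applies: it must be bound in its binding domain.
Binding domain of *himself₅*: the embedded TP, whose subject is Pavel₃.
*Tariq₁* c-commands the anaphor but is outside its binding domain → cannot satisfy Principle A.
*Victor₂* c-commands the anaphor but is outside its binding domain → cannot satisfy Principle A.
*Pavel₃* c-commands the anaphor within its binding domain → licit binder.
*Mateo₄* c-commands the anaphor within its binding domain → licit binder.

{3, 4}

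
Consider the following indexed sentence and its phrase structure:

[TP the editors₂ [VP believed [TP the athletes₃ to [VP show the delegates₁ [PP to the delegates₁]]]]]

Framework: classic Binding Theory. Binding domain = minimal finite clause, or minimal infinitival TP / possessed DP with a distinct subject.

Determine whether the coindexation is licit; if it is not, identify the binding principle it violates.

The two coindexed NPs are *the delegates₁* (the higher occurrence) and *the delegates₁* (the lower occurrence).
*the delegates₁* (the lower occurrence) is an R-expression. Principle C requires it to be free everywhere.
*the delegates₁* (the higher occurrence) c-commands it and carries the same index.
The R-expression is bound → Principle C violation.

Principle C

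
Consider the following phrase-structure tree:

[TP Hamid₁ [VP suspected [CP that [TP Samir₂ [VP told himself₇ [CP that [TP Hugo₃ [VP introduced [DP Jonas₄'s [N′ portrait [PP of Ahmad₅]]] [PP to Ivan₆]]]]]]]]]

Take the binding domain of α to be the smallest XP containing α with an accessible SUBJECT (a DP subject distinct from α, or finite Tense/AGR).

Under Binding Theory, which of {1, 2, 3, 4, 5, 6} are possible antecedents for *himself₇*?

*himself* is an anaphor, so Principle A applies: it must be bound in its binding domain.
Binding domain of *himself₇*: the embedded TP, whose subject is Samir₂.
*Hamid₁* c-commands the anaphor but is outside its binding domain → cannot satisfy Principle A.
*Samir₂* c-commands the anaphor within its binding domain → licit binder.
*Hugo₃* does not c-command the anaphor → cannot bind it.
*Jonas₄* does not c-command the anaphor → cannot bind it.
*Ahmad₅* does not c-command the anaphor → cannot bind it.
*Ivan₆* does not c-command the anaphor → cannot bind it.

{2}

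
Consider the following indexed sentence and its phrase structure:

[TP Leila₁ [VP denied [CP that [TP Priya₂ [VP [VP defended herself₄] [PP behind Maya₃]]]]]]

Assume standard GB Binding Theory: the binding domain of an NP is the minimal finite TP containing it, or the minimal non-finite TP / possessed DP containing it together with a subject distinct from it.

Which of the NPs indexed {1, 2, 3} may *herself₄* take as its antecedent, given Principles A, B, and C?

{2}

*herself* is an anaphor, so Principle A applies: it must be bound in its binding domain.
Binding domain of *herself₄*: the embedded TP, whose subject is Priya₂.
*Leila₁* c-commands the anaphor but is outside its binding domain → cannot satisfy Principle A.
*Priya₂* c-commands the anaphor within its binding domain → licit binder.
*Maya₃* does not c-command the anaphor → cannot bind it.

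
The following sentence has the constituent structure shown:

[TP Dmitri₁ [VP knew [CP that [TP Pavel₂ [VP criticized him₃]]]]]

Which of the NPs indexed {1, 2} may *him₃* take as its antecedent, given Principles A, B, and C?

*him* is a pronoun, so Principle B applies: it must be free in its binding domain.
Binding domain of *him₃*: the embedded TP, whose subject is Pavel₂.
*Dmitri₁* c-commands the pronoun but from outside its binding domain, and is not c-commanded by it → coindexation permitted.
*Pavel₂* c-commands the pronoun within its binding domain → coindexation would violate Principle B.

{1}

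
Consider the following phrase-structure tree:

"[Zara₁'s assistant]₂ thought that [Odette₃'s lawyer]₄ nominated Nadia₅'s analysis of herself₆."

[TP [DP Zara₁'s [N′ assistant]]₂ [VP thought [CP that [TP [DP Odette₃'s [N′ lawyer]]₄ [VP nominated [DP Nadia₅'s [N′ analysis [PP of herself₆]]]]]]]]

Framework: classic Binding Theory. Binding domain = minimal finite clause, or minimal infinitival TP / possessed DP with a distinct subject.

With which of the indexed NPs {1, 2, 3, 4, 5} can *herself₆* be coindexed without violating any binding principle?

*herself* is an anaphor, so Principle A applies: it must be bound in its binding domain.
Binding domain of *herself₆*: the possessed DP, whose subject is Nadia₅.
*Zara₁* does not c-command the anaphor → cannot bind it.
*[Zara₁'s assistant]₂* c-commands the anaphor but is outside its binding domain → cannot satisfy Principle A.
*Odette₃* does not c-command the anaphor → cannot bind it.
*[Odette₃'s lawyer]₄* c-commands the anaphor but is outside its binding domain → cannot satisfy Principle A.
*Nadia₅* c-commands the anaphor within its binding domain → licit binder.

{5}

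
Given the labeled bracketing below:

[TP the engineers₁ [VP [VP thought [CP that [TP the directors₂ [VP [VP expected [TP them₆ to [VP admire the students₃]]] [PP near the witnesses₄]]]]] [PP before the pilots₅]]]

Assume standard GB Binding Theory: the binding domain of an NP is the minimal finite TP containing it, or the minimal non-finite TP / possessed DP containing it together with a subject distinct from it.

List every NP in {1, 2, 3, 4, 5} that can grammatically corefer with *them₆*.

{1, 4, 5}

*them* is a pronoun, so Principle B applies: it must be free in its binding domain.
Binding domain of *them₆*: the embedded TP, whose subject is the directors₂.
*the engineers₁* c-commands the pronoun but from outside its binding domain, and is not c-commanded by it → coindexation permitted.
*the directors₂* c-commands the pronoun within its binding domain → coindexation would violate Principle B.
*the students₃*: the pronoun c-commands this R-expression → coindexation would violate Principle C on *the students₃*.
*the witnesses₄* and the pronoun do not c-command one another → neither Principle B nor Principle C is at stake; coindexation permitted.
*the pilots₅* and the pronoun do not c-command one another → neither Principle B nor Principle C is at stake; coindexation permitted.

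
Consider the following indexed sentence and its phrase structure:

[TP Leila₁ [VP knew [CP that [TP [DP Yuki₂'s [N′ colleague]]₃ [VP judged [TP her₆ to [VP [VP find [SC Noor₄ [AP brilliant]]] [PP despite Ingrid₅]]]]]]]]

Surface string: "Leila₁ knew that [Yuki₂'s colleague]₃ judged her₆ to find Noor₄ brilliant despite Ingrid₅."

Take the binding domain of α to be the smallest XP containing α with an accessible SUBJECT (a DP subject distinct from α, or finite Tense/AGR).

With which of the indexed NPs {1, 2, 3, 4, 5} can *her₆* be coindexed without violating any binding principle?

{1, 2}

*her* is a pronoun, so Principle B applies: it must be free in its binding domain.
Binding domain of *her₆*: the embedded TP, whose subject is [Yuki₂'s colleague]₃.
*Leila₁* c-commands the pronoun but from outside its binding domain, and is not c-commanded by it → coindexation permitted.
*Yuki₂* and the pronoun do not c-command one another → neither Principle B nor Principle C is at stake; coindexation permitted.
*[Yuki₂'s colleague]₃* c-commands the pronoun within its binding domain → coindexation would violate Principle B.
*Noor₄*: the pronoun c-commands this R-expression → coindexation would violate Principle C on *Noor₄*.
*Ingrid₅*: the pronoun c-commands this R-expression → coindexation would violate Principle C on *Ingrid₅*.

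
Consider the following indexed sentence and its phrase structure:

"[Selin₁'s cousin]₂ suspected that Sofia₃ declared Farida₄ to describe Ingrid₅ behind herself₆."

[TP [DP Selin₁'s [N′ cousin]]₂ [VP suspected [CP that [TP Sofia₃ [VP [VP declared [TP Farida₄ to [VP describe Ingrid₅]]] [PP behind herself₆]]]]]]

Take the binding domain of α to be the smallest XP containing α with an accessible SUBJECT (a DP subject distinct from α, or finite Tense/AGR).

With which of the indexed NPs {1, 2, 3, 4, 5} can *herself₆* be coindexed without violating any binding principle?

{3}

*herself* is an anaphor, so Principle A applies: it must be bound in its binding domain.
Binding domain of *herself₆*: the embedded TP, whose subject is Sofia₃.
*Selin₁* does not c-command the anaphor → cannot bind it.
*[Selin₁'s cousin]₂* c-commands the anaphor but is outside its binding domain → cannot satisfy Principle A.
*Sofia₃* c-commands the anaphor within its binding domain → licit binder.
*Farida₄* does not c-command the anaphor → cannot bind it.
*Ingrid₅* does not c-command the anaphor → cannot bind it.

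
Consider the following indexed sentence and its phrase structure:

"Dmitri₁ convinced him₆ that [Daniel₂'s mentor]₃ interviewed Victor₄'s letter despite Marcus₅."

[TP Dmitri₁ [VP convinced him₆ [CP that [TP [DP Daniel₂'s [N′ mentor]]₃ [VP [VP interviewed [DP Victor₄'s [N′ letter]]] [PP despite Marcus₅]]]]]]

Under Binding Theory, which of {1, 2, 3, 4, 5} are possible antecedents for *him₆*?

*him* is a pronoun, so Principle B applies: it must be free in its binding domain.
Binding domain of *him₆*: the matrix TP, whose subject is Dmitri₁.
*Dmitri₁* c-commands the pronoun within its binding domain → coindexation would violate Principle B.
*Daniel₂*: the pronoun c-commands this R-expression → coindexation would violate Principle C on *Daniel₂*.
*[Daniel₂'s mentor]₃*: the pronoun c-commands this R-expression → coindexation would violate Principle C on *[Daniel₂'s mentor]₃*.
*Victor₄*: the pronoun c-commands this R-expression → coindexation would violate Principle C on *Victor₄*.
*Marcus₅*: the pronoun c-commands this R-expression → coindexation would violate Principle C on *Marcus₅*.

none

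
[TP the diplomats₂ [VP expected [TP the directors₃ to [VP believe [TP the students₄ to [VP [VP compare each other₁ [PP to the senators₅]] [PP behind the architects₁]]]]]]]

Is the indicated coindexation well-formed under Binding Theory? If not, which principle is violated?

The two coindexed NPs are *the architects₁* and *each other₁*.
*each other₁* is an anaphor. Principle A requires it to be bound within its binding domain — the embedded TP, whose subject is the students₄.
Within that domain it is c-commanded by *the students₄*, which does not share its index.
*the architects₁* does not c-command the anaphor at all.
The anaphor is unbound in its domain → Principle A violation.

Principle A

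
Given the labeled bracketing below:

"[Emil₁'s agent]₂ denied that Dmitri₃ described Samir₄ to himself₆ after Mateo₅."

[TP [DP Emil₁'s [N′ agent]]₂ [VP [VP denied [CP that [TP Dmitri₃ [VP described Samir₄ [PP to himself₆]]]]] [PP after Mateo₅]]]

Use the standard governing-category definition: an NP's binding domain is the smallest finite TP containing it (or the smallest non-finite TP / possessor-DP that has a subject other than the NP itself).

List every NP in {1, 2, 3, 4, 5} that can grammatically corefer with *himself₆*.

{3, 4}

*himself* is an anaphor, so Principle A applies: it must be bound in its binding domain.
Binding domain of *himself₆*: the embedded TP, whose subject is Dmitri₃.
*Emil₁* does not c-command the anaphor → cannot bind it.
*[Emil₁'s agent]₂* c-commands the anaphor but is outside its binding domain → cannot satisfy Principle A.
*Dmitri₃* c-commands the anaphor within its binding domain → licit binder.
*Samir₄* c-commands the anaphor within its binding domain → licit binder.
*Mateo₅* does not c-command the anaphor → cannot bind it.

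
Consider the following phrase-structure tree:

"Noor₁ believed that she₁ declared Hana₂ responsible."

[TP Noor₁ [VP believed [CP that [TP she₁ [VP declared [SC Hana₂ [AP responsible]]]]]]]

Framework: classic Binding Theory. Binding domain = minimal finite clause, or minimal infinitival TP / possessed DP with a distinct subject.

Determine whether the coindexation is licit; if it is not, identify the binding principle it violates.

grammatical

The two coindexed NPs are *Noor₁* and *she₁*.
*she₁* is a pronoun; nothing c-commands it within its binding domain (the embedded TP.), so Principle B holds trivially.
*Noor₁* is an R-expression; *she₁* does not c-command it, and no other NP shares its index, so Principle C is satisfied.
All principles are respected.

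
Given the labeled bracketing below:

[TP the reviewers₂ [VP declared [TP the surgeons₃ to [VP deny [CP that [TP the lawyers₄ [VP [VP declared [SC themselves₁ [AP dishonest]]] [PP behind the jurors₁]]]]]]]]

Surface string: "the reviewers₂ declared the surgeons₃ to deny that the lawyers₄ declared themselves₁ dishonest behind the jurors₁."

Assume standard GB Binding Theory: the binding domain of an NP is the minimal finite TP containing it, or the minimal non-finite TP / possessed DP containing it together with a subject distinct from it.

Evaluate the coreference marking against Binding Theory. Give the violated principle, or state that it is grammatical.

Principle A

The two coindexed NPs are *the jurors₁* and *themselves₁*.
*themselves₁* is an anaphor. Principle A requires it to be bound within its binding domain — the embedded TP, whose subject is the lawyers₄.
Within that domain it is c-commanded by *the lawyers₄*, which does not share its index.
*the jurors₁* does not c-command the anaphor at all.
The anaphor is unbound in its domain → Principle A violation.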